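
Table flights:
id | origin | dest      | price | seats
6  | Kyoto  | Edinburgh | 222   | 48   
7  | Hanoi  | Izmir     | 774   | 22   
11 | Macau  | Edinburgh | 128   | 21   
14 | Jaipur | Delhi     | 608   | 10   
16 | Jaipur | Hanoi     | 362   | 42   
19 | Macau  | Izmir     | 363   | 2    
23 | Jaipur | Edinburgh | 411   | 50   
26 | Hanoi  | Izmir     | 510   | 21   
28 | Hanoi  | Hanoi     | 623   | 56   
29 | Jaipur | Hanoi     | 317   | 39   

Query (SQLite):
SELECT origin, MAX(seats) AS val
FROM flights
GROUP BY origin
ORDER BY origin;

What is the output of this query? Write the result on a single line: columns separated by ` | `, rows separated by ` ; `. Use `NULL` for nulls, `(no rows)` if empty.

Hanoi | 56 ; Jaipur | 50 ; Kyoto | 48 ; Macau | 21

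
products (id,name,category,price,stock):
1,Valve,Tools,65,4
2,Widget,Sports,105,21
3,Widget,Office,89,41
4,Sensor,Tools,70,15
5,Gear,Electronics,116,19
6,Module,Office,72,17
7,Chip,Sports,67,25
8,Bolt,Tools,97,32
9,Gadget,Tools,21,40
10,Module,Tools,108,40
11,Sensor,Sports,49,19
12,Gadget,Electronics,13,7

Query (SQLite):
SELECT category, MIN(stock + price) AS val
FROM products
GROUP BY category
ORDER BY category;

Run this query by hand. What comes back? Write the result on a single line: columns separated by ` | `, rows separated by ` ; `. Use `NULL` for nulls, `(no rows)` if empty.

For each row compute stock + price.
Group by category; take MIN of the expression per group.
  Electronics: ids {5, 12} → MIN(stock + price)=20
  Office: ids {3, 6} → MIN(stock + price)=89
  Sports: ids {2, 7, 11} → MIN(stock + price)=68
  Tools: ids {1, 4, 8, 9, 10} → MIN(stock + price)=61

Electronics | 20 ; Office | 89 ; Sports | 68 ; Tools | 61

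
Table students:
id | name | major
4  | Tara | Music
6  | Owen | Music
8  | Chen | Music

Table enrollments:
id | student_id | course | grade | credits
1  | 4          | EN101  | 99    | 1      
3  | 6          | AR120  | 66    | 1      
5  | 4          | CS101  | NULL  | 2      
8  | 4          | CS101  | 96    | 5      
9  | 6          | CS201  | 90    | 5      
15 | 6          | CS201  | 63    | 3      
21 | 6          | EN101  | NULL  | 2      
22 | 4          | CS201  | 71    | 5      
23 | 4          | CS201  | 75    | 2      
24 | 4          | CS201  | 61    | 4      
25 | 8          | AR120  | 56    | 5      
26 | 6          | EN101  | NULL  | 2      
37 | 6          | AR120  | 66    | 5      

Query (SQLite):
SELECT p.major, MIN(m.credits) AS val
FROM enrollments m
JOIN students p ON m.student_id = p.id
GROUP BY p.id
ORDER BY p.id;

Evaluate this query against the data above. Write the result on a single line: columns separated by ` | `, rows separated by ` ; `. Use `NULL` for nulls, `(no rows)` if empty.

Join each enrollments row to its students via student_id.
Group joined rows by students.id; compute MIN(m.credits) per group.
  4: ids {1, 5, 8, 22, 23, 24} → MIN(m.credits)=1
  6: ids {3, 9, 15, 21, 26, 37} → MIN(m.credits)=1
  8: ids {25} → MIN(m.credits)=5

Music | 1 ; Music | 1 ; Music | 5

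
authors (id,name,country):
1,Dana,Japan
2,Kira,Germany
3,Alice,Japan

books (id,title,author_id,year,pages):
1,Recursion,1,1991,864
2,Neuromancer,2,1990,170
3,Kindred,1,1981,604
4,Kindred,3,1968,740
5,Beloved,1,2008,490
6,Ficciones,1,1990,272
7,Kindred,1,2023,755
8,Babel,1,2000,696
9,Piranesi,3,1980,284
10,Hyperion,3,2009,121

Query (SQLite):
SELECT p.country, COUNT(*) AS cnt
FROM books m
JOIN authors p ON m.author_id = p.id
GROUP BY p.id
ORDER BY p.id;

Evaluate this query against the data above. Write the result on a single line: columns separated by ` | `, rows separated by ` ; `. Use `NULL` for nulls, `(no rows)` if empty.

Join each books row to its authors via author_id.
Group joined rows by authors.id; compute COUNT(*) per group.
  1: ids {1, 3, 5, 6, 7, 8} → COUNT(*)=6
  2: ids {2} → COUNT(*)=1
  3: ids {4, 9, 10} → COUNT(*)=3

Japan | 6 ; Germany | 1 ; Japan | 3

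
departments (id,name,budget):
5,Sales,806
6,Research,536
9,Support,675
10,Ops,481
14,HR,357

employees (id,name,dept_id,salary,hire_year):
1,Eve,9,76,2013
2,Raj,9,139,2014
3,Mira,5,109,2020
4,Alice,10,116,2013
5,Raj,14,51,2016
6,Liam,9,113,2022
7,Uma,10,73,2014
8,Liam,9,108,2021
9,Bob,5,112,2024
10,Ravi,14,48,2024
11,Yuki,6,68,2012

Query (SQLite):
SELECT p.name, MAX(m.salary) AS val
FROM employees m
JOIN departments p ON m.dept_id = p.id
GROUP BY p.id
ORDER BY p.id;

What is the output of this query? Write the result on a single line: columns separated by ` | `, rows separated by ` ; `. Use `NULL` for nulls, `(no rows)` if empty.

Join each employees row to its departments via dept_id.
Group joined rows by departments.id; compute MAX(m.salary) per group.
  5: ids {3, 9} → MAX(m.salary)=112
  6: ids {11} → MAX(m.salary)=68
  9: ids {1, 2, 6, 8} → MAX(m.salary)=139
  10: ids {4, 7} → MAX(m.salary)=116
  14: ids {5, 10} → MAX(m.salary)=51

Sales | 112 ; Research | 68 ; Support | 139 ; Ops | 116 ; HR | 51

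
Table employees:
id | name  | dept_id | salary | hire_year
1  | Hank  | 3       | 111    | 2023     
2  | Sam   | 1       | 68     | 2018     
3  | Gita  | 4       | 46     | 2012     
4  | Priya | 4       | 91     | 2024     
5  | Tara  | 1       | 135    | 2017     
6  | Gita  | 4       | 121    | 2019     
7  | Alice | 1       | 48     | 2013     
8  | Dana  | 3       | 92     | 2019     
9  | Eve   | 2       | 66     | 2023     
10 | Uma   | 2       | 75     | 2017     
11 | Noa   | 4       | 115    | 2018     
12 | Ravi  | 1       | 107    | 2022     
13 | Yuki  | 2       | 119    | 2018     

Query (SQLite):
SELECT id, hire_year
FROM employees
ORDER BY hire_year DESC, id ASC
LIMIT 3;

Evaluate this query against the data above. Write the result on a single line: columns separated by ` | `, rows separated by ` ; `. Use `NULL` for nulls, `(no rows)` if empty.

Sort by hire_year desc, tiebreak id asc: (2024, id=4), (2023, id=1), (2023, id=9), (2022, id=12), (2019, id=6), (2019, id=8) …. Take first 3.

4 | 2024 ; 1 | 2023 ; 9 | 2023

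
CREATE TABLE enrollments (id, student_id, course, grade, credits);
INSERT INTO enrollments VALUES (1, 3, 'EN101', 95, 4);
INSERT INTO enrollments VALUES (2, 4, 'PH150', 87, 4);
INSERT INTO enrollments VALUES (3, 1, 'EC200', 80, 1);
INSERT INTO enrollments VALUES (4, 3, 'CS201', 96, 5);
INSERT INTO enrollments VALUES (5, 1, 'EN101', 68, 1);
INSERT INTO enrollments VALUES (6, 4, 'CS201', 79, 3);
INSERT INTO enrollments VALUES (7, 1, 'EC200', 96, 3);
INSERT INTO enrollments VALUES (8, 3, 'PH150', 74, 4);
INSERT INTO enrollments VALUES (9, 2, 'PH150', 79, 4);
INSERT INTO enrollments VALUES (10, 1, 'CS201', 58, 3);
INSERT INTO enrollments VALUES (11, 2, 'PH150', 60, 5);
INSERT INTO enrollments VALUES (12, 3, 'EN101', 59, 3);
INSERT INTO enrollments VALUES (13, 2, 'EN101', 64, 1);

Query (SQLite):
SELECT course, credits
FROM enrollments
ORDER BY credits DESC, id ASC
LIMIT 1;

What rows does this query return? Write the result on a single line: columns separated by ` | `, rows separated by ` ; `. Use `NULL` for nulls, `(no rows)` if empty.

CS201 | 5

Sort by credits desc, tiebreak id asc: (5, id=4), (5, id=11), (4, id=1), (4, id=2) …. Take first 1.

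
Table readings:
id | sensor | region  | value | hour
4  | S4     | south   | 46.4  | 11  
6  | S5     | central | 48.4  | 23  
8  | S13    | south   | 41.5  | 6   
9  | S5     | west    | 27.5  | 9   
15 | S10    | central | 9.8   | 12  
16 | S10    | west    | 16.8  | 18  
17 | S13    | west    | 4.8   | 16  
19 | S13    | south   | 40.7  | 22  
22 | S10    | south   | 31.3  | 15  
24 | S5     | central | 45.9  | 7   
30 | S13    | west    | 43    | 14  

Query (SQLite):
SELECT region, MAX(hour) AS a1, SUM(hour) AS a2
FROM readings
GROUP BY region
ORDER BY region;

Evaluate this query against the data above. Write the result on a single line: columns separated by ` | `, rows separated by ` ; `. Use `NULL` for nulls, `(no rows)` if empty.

Group readings by region.
Per group compute: MAX(hour), SUM(hour).
  central: ids {6, 15, 24} → MAX(hour)=23, SUM(hour)=42
  south: ids {4, 8, 19, 22} → MAX(hour)=22, SUM(hour)=54
  west: ids {9, 16, 17, 30} → MAX(hour)=18, SUM(hour)=57

central | 23 | 42 ; south | 22 | 54 ; west | 18 | 57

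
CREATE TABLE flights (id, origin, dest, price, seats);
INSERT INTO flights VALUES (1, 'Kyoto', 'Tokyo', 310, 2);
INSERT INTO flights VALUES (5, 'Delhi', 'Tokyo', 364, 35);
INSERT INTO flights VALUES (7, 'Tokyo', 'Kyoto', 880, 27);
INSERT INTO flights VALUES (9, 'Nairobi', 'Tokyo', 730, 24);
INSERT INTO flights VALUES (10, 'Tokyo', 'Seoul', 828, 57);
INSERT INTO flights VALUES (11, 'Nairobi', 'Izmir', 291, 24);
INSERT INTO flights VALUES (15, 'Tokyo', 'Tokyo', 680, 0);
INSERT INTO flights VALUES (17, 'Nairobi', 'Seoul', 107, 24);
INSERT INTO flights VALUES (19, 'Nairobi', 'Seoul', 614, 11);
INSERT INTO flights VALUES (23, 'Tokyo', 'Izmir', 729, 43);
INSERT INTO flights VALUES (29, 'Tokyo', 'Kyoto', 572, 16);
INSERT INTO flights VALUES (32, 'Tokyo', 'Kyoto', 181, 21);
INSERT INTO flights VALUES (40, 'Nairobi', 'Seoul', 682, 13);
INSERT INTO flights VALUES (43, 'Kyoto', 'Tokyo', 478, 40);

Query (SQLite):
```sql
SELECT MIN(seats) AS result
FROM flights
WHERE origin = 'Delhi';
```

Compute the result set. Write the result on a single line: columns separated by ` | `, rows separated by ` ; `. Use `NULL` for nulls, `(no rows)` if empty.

Rows where origin='Delhi' → seats values: [35].
MIN of non-NULL values = 35.

35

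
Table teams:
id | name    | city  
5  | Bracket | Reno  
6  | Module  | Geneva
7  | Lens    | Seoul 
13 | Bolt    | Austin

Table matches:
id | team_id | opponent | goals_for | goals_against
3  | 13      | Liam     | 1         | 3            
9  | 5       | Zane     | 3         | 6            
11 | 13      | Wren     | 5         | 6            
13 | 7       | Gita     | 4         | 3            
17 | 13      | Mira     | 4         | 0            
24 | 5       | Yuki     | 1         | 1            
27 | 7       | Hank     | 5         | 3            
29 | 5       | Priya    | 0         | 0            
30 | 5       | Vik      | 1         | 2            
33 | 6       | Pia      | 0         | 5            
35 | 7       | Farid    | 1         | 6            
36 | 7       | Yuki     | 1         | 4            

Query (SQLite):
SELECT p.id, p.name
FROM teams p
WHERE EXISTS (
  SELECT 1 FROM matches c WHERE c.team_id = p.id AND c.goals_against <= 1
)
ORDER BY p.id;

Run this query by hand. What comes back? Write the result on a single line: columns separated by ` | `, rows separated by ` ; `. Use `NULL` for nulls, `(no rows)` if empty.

5 | Bracket ; 13 | Bolt

For each teams row, check whether any matches with matching team_id has goals_against <= 1.
Keep rows where that is true.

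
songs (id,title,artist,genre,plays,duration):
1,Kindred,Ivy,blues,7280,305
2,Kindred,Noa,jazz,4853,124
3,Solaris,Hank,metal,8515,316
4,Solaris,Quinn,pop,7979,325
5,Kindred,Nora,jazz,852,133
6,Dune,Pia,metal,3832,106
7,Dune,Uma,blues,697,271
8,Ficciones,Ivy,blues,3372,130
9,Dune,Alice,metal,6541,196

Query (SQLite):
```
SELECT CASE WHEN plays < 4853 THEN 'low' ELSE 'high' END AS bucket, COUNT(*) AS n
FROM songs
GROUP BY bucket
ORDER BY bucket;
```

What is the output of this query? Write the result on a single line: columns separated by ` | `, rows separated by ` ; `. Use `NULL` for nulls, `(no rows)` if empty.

Bucket rows by plays < 4853 → 'low' else 'high'; count each bucket.

high | 5 ; low | 4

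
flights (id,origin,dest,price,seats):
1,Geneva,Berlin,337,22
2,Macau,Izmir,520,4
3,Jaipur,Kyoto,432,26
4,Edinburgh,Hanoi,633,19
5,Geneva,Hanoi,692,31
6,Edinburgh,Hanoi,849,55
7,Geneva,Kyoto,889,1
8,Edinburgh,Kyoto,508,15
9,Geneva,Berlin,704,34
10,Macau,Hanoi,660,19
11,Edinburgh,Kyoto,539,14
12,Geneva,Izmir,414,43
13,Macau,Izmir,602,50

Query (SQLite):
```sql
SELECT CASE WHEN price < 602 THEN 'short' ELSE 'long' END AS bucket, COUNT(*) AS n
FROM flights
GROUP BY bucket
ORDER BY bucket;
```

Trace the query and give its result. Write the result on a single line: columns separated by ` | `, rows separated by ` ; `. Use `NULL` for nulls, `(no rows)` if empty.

long | 7 ; short | 6

Bucket rows by price < 602 → 'short' else 'long'; count each bucket.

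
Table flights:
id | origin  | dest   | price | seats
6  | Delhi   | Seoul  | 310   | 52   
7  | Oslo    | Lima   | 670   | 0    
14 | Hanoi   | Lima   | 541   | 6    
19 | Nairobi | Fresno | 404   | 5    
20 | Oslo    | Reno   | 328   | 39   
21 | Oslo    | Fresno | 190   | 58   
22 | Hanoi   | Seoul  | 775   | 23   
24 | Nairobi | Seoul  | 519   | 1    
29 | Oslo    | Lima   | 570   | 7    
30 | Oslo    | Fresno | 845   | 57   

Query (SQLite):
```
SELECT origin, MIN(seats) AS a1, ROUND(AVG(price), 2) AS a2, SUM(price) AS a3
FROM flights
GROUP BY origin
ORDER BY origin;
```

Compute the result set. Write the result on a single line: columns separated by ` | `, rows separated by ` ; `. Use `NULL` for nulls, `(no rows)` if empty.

Group flights by origin.
Per group compute: MIN(seats), ROUND(AVG(price), 2), SUM(price).
  Delhi: ids {6} → MIN(seats)=52, ROUND(AVG(price), 2)=310, SUM(price)=310
  Hanoi: ids {14, 22} → MIN(seats)=6, ROUND(AVG(price), 2)=658, SUM(price)=1316
  Nairobi: ids {19, 24} → MIN(seats)=1, ROUND(AVG(price), 2)=461.5, SUM(price)=923
  Oslo: ids {7, 20, 21, 29, 30} → MIN(seats)=0, ROUND(AVG(price), 2)=520.6, SUM(price)=2603

Delhi | 52 | 310 | 310 ; Hanoi | 6 | 658 | 1316 ; Nairobi | 1 | 461.5 | 923 ; Oslo | 0 | 520.6 | 2603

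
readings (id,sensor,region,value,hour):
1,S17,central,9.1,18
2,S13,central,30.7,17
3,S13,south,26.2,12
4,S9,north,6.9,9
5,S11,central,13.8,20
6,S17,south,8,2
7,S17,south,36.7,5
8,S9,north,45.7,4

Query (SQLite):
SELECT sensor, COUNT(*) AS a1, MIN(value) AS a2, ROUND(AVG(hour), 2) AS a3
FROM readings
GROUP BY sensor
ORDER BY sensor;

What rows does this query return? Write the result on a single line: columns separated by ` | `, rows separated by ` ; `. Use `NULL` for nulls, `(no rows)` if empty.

S11 | 1 | 13.8 | 20 ; S13 | 2 | 26.2 | 14.5 ; S17 | 3 | 8 | 8.33 ; S9 | 2 | 6.9 | 6.5

Group readings by sensor.
Per group compute: COUNT(*), MIN(value), ROUND(AVG(hour), 2).
  S11: ids {5} → COUNT(*)=1, MIN(value)=13.8, ROUND(AVG(hour), 2)=20
  S13: ids {2, 3} → COUNT(*)=2, MIN(value)=26.2, ROUND(AVG(hour), 2)=14.5
  S17: ids {1, 6, 7} → COUNT(*)=3, MIN(value)=8, ROUND(AVG(hour), 2)=8.33
  S9: ids {4, 8} → COUNT(*)=2, MIN(value)=6.9, ROUND(AVG(hour), 2)=6.5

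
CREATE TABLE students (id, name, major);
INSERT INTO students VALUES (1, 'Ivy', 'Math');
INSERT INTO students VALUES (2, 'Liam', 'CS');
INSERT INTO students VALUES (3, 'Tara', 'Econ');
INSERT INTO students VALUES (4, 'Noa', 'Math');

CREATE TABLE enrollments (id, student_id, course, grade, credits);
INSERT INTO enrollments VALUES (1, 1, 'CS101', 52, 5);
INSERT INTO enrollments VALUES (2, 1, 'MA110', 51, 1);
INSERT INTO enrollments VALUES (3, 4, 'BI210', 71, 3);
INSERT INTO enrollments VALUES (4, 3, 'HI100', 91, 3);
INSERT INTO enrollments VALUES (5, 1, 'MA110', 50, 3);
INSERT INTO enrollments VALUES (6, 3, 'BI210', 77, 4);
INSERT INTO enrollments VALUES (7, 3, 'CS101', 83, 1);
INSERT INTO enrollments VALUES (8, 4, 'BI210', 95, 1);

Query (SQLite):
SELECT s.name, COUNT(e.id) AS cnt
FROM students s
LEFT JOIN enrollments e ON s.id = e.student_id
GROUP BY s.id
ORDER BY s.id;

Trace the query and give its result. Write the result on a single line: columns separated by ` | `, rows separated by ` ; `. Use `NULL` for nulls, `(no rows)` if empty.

Ivy | 3 ; Liam | 0 ; Tara | 3 ; Noa | 2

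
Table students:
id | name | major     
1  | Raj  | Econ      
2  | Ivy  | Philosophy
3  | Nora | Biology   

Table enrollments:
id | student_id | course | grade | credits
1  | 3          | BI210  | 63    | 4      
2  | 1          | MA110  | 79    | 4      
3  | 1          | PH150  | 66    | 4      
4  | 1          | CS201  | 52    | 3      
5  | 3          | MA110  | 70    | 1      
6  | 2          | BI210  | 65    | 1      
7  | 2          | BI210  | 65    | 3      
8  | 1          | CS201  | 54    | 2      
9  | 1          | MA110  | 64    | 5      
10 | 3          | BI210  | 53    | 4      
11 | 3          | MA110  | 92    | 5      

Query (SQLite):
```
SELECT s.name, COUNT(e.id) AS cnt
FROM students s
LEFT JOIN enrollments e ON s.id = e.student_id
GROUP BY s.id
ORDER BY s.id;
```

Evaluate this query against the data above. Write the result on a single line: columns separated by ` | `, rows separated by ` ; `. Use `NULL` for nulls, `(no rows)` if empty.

LEFT JOIN keeps every students row; unmatched ones get NULL for enrollments columns.
Group by students.id and compute COUNT(e.id). COUNT(col) of an all-NULL group is 0.
  1: ids {2, 3, 4, 8, 9} → COUNT(e.id)=5
  2: ids {6, 7} → COUNT(e.id)=2
  3: ids {1, 5, 10, 11} → COUNT(e.id)=4

Raj | 5 ; Ivy | 2 ; Nora | 4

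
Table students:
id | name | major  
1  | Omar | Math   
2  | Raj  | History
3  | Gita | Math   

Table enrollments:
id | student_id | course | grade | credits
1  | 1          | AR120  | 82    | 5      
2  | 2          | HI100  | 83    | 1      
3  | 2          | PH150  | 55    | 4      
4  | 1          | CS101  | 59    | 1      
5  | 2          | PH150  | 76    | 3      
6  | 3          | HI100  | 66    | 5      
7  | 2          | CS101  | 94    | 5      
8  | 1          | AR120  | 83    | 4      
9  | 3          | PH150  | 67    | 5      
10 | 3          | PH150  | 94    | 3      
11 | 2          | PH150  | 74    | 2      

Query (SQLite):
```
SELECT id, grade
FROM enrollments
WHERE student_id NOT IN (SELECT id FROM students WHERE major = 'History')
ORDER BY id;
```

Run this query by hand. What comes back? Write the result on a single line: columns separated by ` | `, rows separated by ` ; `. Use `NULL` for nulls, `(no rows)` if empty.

1 | 82 ; 4 | 59 ; 6 | 66 ; 8 | 83 ; 9 | 67 ; 10 | 94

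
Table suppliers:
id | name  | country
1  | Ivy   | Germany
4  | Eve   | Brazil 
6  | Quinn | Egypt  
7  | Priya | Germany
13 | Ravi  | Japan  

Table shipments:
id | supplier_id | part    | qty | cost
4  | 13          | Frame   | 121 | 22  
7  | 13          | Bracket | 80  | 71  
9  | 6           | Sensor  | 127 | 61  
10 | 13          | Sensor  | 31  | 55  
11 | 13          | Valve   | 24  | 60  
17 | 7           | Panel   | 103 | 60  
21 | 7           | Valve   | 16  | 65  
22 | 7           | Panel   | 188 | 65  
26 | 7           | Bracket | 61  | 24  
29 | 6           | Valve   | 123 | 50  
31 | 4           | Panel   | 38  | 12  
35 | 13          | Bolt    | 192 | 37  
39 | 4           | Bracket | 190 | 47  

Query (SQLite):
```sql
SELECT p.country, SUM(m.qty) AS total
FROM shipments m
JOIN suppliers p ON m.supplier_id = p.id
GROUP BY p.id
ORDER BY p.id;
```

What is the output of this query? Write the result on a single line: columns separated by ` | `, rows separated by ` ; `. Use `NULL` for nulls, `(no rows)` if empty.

Join each shipments row to its suppliers via supplier_id.
Group joined rows by suppliers.id; compute SUM(m.qty) per group.
  4: ids {31, 39} → SUM(m.qty)=228
  6: ids {9, 29} → SUM(m.qty)=250
  7: ids {17, 21, 22, 26} → SUM(m.qty)=368
  13: ids {4, 7, 10, 11, 35} → SUM(m.qty)=448

Brazil | 228 ; Egypt | 250 ; Germany | 368 ; Japan | 448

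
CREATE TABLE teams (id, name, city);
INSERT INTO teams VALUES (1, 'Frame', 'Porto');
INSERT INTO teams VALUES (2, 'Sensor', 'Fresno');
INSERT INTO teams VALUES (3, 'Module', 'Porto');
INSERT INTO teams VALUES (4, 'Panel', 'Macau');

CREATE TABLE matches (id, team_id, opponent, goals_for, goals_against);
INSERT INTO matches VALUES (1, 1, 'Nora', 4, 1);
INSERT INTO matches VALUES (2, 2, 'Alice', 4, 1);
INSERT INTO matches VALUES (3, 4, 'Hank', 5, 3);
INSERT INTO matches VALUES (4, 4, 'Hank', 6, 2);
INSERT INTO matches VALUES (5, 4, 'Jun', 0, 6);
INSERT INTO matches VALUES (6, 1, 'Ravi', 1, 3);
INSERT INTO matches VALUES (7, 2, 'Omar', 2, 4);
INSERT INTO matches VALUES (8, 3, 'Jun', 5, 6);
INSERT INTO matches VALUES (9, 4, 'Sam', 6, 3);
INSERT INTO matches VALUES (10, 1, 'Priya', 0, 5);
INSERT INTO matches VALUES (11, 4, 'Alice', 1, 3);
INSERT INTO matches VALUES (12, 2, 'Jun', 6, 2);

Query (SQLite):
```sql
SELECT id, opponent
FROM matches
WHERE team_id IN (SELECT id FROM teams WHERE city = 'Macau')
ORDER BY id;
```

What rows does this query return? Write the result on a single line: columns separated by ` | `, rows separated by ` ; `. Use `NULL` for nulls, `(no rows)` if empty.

3 | Hank ; 4 | Hank ; 5 | Jun ; 9 | Sam ; 11 | Alice

Inner query: teams.id where city = 'Macau'.
Outer: keep matches rows whose team_id is in that set.
Inner query → {4}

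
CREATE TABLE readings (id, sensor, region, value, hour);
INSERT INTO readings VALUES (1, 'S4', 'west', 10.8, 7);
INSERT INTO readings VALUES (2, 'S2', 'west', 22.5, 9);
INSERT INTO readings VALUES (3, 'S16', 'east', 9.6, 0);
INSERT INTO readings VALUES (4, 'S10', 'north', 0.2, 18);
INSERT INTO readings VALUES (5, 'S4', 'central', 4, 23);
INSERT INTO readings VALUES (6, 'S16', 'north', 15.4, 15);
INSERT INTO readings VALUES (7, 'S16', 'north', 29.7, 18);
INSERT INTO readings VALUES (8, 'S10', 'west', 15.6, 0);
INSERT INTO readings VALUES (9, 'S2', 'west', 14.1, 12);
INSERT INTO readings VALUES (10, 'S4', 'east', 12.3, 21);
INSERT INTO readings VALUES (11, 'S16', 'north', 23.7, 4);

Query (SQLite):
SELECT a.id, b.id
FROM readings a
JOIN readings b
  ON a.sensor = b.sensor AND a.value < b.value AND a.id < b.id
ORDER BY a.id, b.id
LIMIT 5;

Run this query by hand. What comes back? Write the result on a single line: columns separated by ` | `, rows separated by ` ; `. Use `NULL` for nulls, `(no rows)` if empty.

1 | 10 ; 3 | 6 ; 3 | 7 ; 3 | 11 ; 4 | 8

Pairs (a,b) with same sensor, a.value < b.value, a.id < b.id.
sensor groups: S10:{4,8} S16:{3,6,7,11} S2:{2,9} S4:{1,5,10}
Ordered by (a.id, b.id); first 5.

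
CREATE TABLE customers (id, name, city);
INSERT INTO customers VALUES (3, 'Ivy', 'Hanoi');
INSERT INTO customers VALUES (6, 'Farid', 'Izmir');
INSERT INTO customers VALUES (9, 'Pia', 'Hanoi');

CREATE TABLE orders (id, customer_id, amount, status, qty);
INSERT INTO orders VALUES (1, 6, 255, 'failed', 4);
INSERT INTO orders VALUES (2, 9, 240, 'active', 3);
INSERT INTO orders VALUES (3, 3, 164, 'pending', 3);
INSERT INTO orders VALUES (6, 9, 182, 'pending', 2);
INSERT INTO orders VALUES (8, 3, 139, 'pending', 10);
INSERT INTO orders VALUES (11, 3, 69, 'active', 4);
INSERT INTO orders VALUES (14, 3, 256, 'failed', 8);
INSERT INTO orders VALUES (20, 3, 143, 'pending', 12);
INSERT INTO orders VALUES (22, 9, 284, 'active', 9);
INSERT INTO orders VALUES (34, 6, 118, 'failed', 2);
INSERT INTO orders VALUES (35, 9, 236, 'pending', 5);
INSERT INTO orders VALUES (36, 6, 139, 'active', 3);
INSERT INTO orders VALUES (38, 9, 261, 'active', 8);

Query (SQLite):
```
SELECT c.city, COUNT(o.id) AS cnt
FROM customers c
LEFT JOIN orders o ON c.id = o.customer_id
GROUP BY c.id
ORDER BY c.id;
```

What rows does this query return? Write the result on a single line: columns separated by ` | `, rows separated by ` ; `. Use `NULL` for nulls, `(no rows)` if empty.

Hanoi | 5 ; Izmir | 3 ; Hanoi | 5

LEFT JOIN keeps every customers row; unmatched ones get NULL for orders columns.
Group by customers.id and compute COUNT(o.id). COUNT(col) of an all-NULL group is 0.
  3: ids {3, 8, 11, 14, 20} → COUNT(o.id)=5
  6: ids {1, 34, 36} → COUNT(o.id)=3
  9: ids {2, 6, 22, 35, 38} → COUNT(o.id)=5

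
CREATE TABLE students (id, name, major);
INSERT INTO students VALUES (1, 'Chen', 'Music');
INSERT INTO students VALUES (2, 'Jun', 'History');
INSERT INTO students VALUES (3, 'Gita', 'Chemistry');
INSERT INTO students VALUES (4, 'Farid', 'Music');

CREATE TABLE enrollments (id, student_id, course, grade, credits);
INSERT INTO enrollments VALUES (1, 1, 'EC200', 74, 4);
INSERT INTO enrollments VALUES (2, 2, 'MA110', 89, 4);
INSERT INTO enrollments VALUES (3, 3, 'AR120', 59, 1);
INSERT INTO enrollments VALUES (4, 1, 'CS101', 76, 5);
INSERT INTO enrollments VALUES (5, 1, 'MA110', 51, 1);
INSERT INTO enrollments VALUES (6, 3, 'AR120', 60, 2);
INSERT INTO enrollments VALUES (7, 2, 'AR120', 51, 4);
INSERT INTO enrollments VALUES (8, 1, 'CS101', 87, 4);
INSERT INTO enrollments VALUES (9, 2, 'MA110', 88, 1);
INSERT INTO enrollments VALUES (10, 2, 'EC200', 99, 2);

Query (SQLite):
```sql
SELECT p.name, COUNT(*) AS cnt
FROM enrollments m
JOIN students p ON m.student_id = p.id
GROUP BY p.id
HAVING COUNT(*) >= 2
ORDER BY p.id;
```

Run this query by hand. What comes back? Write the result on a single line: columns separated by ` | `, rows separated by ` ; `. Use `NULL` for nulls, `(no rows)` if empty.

Join each enrollments row to its students via student_id.
Group joined rows by students.id; compute COUNT(*) per group.
HAVING: keep groups with count ≥ 2.
  1: ids {1, 4, 5, 8} → COUNT(*)=4
  2: ids {2, 7, 9, 10} → COUNT(*)=4
  3: ids {3, 6} → COUNT(*)=2

Chen | 4 ; Jun | 4 ; Gita | 2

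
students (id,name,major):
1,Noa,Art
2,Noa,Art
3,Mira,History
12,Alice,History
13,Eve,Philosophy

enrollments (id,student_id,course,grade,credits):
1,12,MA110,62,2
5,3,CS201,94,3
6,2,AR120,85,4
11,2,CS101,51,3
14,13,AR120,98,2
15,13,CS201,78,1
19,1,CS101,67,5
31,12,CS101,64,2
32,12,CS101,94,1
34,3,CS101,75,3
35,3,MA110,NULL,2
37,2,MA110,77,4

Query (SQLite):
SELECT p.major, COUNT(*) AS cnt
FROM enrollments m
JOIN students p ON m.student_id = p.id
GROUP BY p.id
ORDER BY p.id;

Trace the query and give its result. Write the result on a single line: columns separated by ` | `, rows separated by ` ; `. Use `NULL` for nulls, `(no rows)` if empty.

Join each enrollments row to its students via student_id.
Group joined rows by students.id; compute COUNT(*) per group.
  1: ids {19} → COUNT(*)=1
  2: ids {6, 11, 37} → COUNT(*)=3
  3: ids {5, 34, 35} → COUNT(*)=3
  12: ids {1, 31, 32} → COUNT(*)=3
  13: ids {14, 15} → COUNT(*)=2

Art | 1 ; Art | 3 ; History | 3 ; History | 3 ; Philosophy | 2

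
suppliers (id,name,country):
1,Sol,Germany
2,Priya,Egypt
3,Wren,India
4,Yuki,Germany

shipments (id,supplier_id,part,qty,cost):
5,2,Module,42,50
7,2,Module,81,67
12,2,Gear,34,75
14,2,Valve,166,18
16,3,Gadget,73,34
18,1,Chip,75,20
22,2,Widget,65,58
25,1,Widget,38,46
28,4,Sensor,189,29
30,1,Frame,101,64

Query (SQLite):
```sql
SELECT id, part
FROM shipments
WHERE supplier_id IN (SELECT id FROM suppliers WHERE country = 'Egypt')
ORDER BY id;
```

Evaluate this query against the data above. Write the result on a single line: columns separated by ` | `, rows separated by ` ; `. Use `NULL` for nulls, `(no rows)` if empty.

5 | Module ; 7 | Module ; 12 | Gear ; 14 | Valve ; 22 | Widget

Inner query: suppliers.id where country = 'Egypt'.
Outer: keep shipments rows whose supplier_id is in that set.
Inner query → {2}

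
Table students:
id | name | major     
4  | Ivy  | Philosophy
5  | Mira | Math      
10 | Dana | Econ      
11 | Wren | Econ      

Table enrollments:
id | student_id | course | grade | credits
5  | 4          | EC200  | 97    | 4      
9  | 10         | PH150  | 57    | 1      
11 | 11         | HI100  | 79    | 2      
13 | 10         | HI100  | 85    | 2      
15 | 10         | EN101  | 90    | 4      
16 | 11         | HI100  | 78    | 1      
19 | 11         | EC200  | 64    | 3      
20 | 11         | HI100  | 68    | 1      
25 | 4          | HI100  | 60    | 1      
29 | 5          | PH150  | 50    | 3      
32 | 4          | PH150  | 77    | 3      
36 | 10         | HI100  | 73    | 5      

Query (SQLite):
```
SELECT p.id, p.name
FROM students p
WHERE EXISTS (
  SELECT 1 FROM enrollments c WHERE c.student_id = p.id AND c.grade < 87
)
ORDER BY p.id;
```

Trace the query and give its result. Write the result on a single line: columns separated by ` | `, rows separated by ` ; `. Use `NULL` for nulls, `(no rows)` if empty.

For each students row, check whether any enrollments with matching student_id has grade < 87.
Keep rows where that is true.

4 | Ivy ; 5 | Mira ; 10 | Dana ; 11 | Wren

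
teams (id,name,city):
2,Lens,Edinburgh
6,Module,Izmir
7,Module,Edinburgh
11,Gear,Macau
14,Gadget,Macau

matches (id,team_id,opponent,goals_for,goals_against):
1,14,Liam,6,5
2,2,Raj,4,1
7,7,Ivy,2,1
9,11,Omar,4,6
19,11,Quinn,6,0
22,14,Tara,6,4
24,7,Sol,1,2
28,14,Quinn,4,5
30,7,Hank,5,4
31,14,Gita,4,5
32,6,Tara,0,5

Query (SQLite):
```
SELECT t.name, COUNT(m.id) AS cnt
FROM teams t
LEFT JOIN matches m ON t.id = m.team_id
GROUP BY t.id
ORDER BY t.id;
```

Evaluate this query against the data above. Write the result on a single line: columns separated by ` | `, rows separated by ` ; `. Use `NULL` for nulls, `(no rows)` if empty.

LEFT JOIN keeps every teams row; unmatched ones get NULL for matches columns.
Group by teams.id and compute COUNT(m.id). COUNT(col) of an all-NULL group is 0.
  2: ids {2} → COUNT(m.id)=1
  6: ids {32} → COUNT(m.id)=1
  7: ids {7, 24, 30} → COUNT(m.id)=3
  11: ids {9, 19} → COUNT(m.id)=2
  14: ids {1, 22, 28, 31} → COUNT(m.id)=4

Lens | 1 ; Module | 1 ; Module | 3 ; Gear | 2 ; Gadget | 4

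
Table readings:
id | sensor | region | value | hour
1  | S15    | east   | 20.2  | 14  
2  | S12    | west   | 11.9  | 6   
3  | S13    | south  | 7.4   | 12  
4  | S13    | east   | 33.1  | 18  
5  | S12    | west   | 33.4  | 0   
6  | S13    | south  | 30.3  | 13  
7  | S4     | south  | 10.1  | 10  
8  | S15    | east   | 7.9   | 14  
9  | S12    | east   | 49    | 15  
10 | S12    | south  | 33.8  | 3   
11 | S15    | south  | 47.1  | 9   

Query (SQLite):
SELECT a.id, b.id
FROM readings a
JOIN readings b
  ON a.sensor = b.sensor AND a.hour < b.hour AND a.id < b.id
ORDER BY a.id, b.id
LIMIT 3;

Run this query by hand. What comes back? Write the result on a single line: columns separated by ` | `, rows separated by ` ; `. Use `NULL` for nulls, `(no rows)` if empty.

2 | 9 ; 3 | 4 ; 3 | 6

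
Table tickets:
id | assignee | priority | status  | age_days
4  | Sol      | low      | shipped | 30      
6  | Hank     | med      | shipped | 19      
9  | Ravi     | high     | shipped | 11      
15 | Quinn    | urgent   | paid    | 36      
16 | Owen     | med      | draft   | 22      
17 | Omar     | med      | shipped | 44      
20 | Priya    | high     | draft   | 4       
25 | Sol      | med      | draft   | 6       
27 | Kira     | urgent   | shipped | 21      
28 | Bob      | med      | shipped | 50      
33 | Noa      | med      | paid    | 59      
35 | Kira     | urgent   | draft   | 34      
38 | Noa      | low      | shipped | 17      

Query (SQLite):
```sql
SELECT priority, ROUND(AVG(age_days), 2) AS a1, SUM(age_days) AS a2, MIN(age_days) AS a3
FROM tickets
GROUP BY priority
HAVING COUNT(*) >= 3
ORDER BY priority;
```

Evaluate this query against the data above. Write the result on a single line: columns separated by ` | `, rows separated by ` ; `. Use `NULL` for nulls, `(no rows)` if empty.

Group tickets by priority.
Per group compute: ROUND(AVG(age_days), 2), SUM(age_days), MIN(age_days).
HAVING: drop groups with fewer than 3 rows.
  high: ids {9, 20} → ROUND(AVG(age_days), 2)=7.5, SUM(age_days)=15, MIN(age_days)=4
  low: ids {4, 38} → ROUND(AVG(age_days), 2)=23.5, SUM(age_days)=47, MIN(age_days)=17
  med: ids {6, 16, 17, 25, 28, 33} → ROUND(AVG(age_days), 2)=33.33, SUM(age_days)=200, MIN(age_days)=6
  urgent: ids {15, 27, 35} → ROUND(AVG(age_days), 2)=30.33, SUM(age_days)=91, MIN(age_days)=21

med | 33.33 | 200 | 6 ; urgent | 30.33 | 91 | 21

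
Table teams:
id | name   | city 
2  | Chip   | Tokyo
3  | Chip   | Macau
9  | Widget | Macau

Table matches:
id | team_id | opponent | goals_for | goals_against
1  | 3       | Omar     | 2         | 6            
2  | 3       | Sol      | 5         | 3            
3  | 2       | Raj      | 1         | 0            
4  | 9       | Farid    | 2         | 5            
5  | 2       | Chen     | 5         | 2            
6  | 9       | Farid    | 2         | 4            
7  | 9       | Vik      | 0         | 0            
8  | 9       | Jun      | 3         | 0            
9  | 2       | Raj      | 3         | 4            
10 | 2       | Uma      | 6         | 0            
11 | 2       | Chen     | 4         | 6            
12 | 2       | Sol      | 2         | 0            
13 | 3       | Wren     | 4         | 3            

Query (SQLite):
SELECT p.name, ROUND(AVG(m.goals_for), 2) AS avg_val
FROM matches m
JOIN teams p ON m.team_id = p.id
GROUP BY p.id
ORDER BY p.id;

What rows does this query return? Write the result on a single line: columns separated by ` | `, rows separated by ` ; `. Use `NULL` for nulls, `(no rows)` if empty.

Chip | 3.5 ; Chip | 3.67 ; Widget | 1.75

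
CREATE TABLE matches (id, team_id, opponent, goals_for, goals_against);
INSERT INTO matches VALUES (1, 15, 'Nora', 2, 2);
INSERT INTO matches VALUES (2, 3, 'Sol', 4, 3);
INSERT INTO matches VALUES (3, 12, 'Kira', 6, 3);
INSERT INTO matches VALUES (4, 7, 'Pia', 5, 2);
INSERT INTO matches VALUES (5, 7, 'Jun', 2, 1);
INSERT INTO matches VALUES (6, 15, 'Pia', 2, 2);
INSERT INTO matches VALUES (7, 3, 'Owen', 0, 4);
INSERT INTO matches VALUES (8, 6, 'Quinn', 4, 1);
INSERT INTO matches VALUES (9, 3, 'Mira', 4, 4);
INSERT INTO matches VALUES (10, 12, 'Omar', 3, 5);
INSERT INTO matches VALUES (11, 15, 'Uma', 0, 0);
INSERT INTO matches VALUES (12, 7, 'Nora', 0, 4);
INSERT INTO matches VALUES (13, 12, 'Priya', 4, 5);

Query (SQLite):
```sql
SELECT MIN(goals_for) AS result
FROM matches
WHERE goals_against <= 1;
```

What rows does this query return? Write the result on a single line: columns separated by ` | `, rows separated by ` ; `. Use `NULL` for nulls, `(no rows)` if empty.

Rows where goals_against <= 1 → goals_for values: [2, 4, 0].
MIN of non-NULL values = 0.

0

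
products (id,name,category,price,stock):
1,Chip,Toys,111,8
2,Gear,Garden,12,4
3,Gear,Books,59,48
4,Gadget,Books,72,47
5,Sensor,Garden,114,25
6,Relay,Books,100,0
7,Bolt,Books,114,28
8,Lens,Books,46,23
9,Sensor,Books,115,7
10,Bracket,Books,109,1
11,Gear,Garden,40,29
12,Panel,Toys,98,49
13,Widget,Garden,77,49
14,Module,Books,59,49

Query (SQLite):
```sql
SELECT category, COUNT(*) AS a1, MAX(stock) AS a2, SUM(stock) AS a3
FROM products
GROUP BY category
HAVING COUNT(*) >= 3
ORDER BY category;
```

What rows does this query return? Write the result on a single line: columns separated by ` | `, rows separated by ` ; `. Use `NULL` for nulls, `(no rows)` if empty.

Books | 8 | 49 | 203 ; Garden | 4 | 49 | 107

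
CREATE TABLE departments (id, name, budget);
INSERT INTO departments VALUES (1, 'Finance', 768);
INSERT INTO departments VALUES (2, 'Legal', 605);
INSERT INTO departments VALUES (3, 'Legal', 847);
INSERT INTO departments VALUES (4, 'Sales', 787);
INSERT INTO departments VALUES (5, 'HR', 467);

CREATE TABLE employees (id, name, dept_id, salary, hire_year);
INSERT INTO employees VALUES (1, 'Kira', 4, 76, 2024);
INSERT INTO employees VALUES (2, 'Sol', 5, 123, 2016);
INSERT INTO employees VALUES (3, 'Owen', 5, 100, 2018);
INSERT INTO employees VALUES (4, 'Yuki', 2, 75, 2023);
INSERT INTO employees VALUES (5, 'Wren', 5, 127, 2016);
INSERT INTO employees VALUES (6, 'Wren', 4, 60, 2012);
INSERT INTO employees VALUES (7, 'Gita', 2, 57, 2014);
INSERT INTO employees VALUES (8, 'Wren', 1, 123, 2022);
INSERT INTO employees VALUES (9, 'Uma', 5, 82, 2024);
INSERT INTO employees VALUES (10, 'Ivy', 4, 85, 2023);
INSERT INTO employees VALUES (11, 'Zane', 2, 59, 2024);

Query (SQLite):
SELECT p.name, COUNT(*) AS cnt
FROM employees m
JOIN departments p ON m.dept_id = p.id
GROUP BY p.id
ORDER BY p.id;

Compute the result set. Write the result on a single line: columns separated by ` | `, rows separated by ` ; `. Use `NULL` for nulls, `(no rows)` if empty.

Join each employees row to its departments via dept_id.
Group joined rows by departments.id; compute COUNT(*) per group.
  1: ids {8} → COUNT(*)=1
  2: ids {4, 7, 11} → COUNT(*)=3
  4: ids {1, 6, 10} → COUNT(*)=3
  5: ids {2, 3, 5, 9} → COUNT(*)=4

Finance | 1 ; Legal | 3 ; Sales | 3 ; HR | 4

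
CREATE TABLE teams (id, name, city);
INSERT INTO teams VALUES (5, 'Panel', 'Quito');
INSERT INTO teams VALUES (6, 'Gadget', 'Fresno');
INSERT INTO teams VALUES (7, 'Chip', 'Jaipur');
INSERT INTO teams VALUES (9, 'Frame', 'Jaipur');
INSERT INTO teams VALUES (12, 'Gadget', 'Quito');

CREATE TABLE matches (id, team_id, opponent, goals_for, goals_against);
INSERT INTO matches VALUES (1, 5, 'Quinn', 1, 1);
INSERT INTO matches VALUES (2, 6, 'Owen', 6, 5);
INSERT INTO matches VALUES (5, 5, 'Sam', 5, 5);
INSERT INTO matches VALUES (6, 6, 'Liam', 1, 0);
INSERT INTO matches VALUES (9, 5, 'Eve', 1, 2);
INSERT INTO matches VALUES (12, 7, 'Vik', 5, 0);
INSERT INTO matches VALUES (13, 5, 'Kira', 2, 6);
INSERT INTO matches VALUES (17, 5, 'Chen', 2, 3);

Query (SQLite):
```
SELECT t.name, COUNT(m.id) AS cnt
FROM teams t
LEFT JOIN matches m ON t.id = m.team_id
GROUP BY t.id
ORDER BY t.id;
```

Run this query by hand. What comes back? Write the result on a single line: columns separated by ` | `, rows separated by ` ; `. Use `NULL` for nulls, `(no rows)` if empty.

LEFT JOIN keeps every teams row; unmatched ones get NULL for matches columns.
Group by teams.id and compute COUNT(m.id). COUNT(col) of an all-NULL group is 0.
  5: ids {1, 5, 9, 13, 17} → COUNT(m.id)=5
  6: ids {2, 6} → COUNT(m.id)=2
  7: ids {12} → COUNT(m.id)=1
  9: ids {—} → COUNT(m.id)=0
  12: ids {—} → COUNT(m.id)=0

Panel | 5 ; Gadget | 2 ; Chip | 1 ; Frame | 0 ; Gadget | 0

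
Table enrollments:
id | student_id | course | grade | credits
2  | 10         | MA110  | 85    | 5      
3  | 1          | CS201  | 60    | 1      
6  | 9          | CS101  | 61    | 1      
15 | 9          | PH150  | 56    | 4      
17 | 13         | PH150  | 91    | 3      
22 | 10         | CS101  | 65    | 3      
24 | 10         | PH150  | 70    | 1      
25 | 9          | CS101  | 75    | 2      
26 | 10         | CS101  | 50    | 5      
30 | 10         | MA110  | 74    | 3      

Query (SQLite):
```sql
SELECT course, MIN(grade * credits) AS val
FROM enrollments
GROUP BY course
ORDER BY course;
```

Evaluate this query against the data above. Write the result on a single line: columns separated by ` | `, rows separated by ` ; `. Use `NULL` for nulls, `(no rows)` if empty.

For each row compute grade * credits.
Group by course; take MIN of the expression per group.
  CS101: ids {6, 22, 25, 26} → MIN(grade * credits)=61
  CS201: ids {3} → MIN(grade * credits)=60
  MA110: ids {2, 30} → MIN(grade * credits)=222
  PH150: ids {15, 17, 24} → MIN(grade * credits)=70

CS101 | 61 ; CS201 | 60 ; MA110 | 222 ; PH150 | 70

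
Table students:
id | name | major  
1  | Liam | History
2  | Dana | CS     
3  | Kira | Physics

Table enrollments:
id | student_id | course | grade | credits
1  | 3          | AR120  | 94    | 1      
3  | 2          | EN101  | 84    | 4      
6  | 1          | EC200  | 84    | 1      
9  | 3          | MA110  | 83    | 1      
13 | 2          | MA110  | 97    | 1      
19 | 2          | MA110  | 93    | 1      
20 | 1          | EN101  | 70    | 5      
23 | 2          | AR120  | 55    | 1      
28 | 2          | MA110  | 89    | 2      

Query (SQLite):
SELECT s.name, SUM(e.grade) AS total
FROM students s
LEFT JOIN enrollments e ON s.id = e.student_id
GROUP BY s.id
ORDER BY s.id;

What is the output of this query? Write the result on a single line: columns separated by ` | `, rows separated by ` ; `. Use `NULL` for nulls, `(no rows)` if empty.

Liam | 154 ; Dana | 418 ; Kira | 177

LEFT JOIN keeps every students row; unmatched ones get NULL for enrollments columns.
Group by students.id and compute SUM(e.grade). SUM over an all-NULL group is NULL.
  1: ids {6, 20} → SUM(e.grade)=154
  2: ids {3, 13, 19, 23, 28} → SUM(e.grade)=418
  3: ids {1, 9} → SUM(e.grade)=177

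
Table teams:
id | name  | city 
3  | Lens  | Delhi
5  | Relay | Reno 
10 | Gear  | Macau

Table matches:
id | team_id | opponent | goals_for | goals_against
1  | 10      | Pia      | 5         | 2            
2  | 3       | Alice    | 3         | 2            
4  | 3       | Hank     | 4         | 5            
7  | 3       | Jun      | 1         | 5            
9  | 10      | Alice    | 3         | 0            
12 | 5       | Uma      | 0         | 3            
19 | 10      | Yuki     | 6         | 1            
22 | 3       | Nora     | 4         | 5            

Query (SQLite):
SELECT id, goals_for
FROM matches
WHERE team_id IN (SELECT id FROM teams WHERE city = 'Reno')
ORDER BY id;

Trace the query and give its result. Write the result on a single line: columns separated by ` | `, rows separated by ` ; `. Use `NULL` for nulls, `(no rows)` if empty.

Inner query: teams.id where city = 'Reno'.
Outer: keep matches rows whose team_id is in that set.
Inner query → {5}

12 | 0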